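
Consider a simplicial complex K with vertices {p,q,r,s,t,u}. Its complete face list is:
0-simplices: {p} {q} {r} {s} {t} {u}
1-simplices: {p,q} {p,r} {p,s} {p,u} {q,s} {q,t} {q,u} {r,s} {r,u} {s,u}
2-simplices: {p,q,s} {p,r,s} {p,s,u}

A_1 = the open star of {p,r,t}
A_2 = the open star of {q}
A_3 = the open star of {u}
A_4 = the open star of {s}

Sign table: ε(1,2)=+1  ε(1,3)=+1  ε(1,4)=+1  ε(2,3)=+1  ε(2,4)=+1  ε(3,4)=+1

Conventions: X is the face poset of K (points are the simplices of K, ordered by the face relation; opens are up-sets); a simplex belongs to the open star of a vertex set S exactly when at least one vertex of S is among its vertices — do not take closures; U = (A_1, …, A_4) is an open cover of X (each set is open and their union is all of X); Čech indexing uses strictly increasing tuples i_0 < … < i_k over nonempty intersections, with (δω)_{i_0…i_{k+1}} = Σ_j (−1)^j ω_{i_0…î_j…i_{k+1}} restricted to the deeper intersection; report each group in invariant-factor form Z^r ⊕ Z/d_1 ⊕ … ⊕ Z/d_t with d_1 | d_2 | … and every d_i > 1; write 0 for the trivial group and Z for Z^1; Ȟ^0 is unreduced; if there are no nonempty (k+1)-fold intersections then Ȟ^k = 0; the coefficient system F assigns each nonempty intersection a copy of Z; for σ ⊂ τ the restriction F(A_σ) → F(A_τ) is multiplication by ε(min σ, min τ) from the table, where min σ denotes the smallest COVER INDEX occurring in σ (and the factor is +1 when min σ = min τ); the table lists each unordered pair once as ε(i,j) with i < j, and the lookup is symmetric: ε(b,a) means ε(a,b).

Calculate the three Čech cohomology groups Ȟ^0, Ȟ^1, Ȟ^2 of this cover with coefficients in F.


Ȟ^0 = Z,  Ȟ^1 = Z,  Ȟ^2 = 0

nerve simplices:
  A1={{p},{r},{t},{p,q},{p,r},{p,s},{p,u},{q,t},{r,s},{r,u},{p,q,s},{p,r,s},{p,s,u}} A2={{q},{p,q},{q,s},{q,t},{q,u},{p,q,s}} A3={{u},{p,u},{q,u},{r,u},{s,u},{p,s,u}} A4={{s},{p,s},{q,s},{r,s},{s,u},{p,q,s},{p,r,s},{p,s,u}}
  A12={{p,q},{q,t},{p,q,s}} A13={{p,u},{r,u},{p,s,u}} A14={{p,s},{r,s},{p,q,s},{p,r,s},{p,s,u}} A23={{q,u}} A24={{q,s},{p,q,s}} A34={{s,u},{p,s,u}}
  A124={{p,q,s}} A134={{p,s,u}}
C dims 4,6,2; δ0: rk 3, SNF 1^3; δ1: rk 2, SNF 1^2
degree 0: 4−3−0 = 1 → Ȟ^0 ≅ Z
degree 1: 6−2−3 = 1 → Ȟ^1 ≅ Z
degree 2: 2−0−2 = 0 → Ȟ^2 ≅ 0


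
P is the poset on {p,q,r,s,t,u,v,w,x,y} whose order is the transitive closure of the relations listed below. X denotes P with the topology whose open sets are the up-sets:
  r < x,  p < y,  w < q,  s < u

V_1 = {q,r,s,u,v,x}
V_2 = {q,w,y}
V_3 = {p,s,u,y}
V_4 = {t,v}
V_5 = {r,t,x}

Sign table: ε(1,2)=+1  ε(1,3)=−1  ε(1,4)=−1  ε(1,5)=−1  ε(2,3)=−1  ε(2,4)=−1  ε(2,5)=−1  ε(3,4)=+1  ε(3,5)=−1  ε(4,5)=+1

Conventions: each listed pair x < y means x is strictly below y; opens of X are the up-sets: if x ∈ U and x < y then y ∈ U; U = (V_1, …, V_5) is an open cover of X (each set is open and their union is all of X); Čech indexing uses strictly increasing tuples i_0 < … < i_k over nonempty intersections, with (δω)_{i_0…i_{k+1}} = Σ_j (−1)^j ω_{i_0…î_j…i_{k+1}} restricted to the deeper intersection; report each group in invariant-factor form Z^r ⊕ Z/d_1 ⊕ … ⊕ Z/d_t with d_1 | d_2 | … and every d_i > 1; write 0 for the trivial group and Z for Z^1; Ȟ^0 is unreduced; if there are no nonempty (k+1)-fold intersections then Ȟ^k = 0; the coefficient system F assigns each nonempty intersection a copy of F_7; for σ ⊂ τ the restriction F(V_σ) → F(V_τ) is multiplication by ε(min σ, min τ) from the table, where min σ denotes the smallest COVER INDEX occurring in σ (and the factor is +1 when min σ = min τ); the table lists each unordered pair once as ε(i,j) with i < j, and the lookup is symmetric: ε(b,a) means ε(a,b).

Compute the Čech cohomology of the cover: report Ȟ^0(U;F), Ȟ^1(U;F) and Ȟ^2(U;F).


Ȟ^0(U;F) ≅ Z/7; Ȟ^1(U;F) ≅ Z/7 ⊕ Z/7; Ȟ^2(U;F) ≅ 0

nerve of the cover:
  V12={q} V13={s,u} V14={v} V15={r,x} V23={y} V45={t}
C dims 5,6; δ0: rk_F7 4
Ȟ^0 = (5 − 4) − 0 = 1, so Ȟ^0 ≅ Z/7
Ȟ^1 = (6 − 0) − 4 = 2, so Ȟ^1 ≅ Z/7 ⊕ Z/7
Ȟ^2 = (0 − 0) − 0 = 0, so Ȟ^2 ≅ 0


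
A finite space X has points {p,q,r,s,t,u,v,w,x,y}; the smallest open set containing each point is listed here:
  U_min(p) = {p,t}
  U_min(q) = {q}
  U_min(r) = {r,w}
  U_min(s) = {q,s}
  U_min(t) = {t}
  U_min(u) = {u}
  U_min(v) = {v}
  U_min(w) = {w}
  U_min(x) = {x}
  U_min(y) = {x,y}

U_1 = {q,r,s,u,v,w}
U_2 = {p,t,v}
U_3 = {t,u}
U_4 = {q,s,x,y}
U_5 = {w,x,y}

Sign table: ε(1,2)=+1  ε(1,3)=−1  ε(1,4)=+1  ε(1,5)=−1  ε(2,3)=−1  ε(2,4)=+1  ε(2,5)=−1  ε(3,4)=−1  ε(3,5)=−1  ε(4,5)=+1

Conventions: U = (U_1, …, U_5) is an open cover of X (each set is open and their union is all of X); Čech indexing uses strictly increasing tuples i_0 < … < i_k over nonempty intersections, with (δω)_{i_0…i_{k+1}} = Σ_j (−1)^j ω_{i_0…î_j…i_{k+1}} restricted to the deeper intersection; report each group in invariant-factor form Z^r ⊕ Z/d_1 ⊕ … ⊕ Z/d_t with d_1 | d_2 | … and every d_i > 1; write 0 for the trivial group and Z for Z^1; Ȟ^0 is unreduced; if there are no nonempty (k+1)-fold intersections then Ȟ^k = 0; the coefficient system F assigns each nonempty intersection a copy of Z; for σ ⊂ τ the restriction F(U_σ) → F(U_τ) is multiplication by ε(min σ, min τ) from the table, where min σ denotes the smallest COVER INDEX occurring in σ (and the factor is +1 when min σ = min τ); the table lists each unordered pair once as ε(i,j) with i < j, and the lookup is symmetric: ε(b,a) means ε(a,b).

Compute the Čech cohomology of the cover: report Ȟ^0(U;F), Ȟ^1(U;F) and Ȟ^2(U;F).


Ȟ^0(U;F) ≅ 0,  Ȟ^1(U;F) ≅ Z ⊕ Z/2,  Ȟ^2(U;F) ≅ 0

nerve simplices:
  U12={v} U13={u} U14={q,s} U15={w} U23={t} U45={x,y}
C dims 5,6; δ0: rk 5, SNF 1^4·2
degree 0: 5−5−0 = 0 → Ȟ^0 ≅ 0
degree 1: 6−0−5 = 1 plus torsion [2] → Ȟ^1 ≅ Z ⊕ Z/2
degree 2: 0−0−0 = 0 → Ȟ^2 ≅ 0


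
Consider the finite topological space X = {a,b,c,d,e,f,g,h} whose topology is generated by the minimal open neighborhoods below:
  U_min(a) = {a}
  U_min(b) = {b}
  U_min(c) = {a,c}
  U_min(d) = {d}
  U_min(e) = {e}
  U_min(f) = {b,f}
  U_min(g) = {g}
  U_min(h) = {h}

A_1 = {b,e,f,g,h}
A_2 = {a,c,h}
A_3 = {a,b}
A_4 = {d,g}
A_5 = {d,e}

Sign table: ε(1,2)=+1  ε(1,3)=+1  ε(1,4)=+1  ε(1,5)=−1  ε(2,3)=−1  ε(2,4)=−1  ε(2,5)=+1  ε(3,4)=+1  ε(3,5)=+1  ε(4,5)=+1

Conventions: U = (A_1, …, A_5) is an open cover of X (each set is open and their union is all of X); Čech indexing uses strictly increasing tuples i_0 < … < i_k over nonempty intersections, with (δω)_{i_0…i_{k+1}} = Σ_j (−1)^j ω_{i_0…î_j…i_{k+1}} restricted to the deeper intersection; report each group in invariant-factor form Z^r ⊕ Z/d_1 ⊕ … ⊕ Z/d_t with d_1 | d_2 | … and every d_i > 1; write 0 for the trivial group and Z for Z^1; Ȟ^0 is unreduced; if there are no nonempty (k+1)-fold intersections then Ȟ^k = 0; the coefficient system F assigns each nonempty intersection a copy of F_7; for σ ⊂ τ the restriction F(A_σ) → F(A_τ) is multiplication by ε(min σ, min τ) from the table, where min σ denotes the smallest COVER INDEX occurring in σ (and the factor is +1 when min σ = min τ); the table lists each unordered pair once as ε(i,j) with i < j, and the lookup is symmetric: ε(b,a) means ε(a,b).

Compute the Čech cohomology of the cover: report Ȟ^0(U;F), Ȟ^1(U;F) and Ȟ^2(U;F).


Ȟ^0 = 0,  Ȟ^1 = Z/7,  Ȟ^2 = 0

intersection data:
  A12={h} A13={b} A14={g} A15={e} A23={a} A45={d}
C dims 5,6; δ0: rk_F7 5
Ȟ^0 = (5 − 5) − 0 = 0, so Ȟ^0 ≅ 0
Ȟ^1 = (6 − 0) − 5 = 1, so Ȟ^1 ≅ Z/7
Ȟ^2 = (0 − 0) − 0 = 0, so Ȟ^2 ≅ 0


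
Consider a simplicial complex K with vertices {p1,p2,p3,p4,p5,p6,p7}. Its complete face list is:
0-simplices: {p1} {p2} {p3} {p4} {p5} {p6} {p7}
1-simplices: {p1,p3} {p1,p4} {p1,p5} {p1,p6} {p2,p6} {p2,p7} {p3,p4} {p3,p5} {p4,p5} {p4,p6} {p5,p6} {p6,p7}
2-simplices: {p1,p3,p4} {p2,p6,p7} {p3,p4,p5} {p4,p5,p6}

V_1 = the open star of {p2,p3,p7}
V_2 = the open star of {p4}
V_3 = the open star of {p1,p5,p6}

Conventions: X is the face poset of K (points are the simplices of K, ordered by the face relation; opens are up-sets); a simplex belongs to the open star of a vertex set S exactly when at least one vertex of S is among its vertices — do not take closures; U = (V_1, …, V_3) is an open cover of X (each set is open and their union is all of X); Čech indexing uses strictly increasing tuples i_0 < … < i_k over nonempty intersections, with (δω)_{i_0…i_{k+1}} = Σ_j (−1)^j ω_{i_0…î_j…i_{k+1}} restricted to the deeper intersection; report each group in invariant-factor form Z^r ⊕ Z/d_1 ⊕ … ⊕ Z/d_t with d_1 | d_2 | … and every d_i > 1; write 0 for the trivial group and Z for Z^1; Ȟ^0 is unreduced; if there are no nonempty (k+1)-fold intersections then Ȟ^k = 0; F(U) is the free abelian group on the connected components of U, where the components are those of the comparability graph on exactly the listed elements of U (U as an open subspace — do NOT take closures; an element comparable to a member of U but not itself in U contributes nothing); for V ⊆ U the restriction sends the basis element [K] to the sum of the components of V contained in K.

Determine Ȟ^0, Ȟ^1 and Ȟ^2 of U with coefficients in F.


nonempty intersections:
  V1={{p2},{p3},{p7},{p1,p3},{p2,p6},{p2,p7},{p3,p4},{p3,p5},{p6,p7},{p1,p3,p4},{p2,p6,p7},{p3,p4,p5}} V2={{p4},{p1,p4},{p3,p4},{p4,p5},{p4,p6},{p1,p3,p4},{p3,p4,p5},{p4,p5,p6}} V3={{p1},{p5},{p6},{p1,p3},{p1,p4},{p1,p5},{p1,p6},{p2,p6},{p3,p5},{p4,p5},{p4,p6},{p5,p6},{p6,p7},{p1,p3,p4},{p2,p6,p7},{p3,p4,p5},{p4,p5,p6}}
  V12={{p3,p4},{p1,p3,p4},{p3,p4,p5}} V13={{p1,p3},{p2,p6},{p3,p5},{p6,p7},{p1,p3,p4},{p2,p6,p7},{p3,p4,p5}} V23={{p1,p4},{p4,p5},{p4,p6},{p1,p3,p4},{p3,p4,p5},{p4,p5,p6}}
  V123={{p1,p3,p4},{p3,p4,p5}}
components per intersection:
  V1: {{p2},{p7},{p2,p6},{p2,p7},{p6,p7},{p2,p6,p7}} {{p3},{p1,p3},{p3,p4},{p3,p5},{p1,p3,p4},{p3,p4,p5}}
  V2: {{p4},{p1,p4},{p3,p4},{p4,p5},{p4,p6},{p1,p3,p4},{p3,p4,p5},{p4,p5,p6}}
  V3: {{p1},{p5},{p6},{p1,p3},{p1,p4},{p1,p5},{p1,p6},{p2,p6},{p3,p5},{p4,p5},{p4,p6},{p5,p6},{p6,p7},{p1,p3,p4},{p2,p6,p7},{p3,p4,p5},{p4,p5,p6}}
  V12: {{p3,p4},{p1,p3,p4},{p3,p4,p5}}
  V13: {{p1,p3},{p1,p3,p4}} {{p2,p6},{p6,p7},{p2,p6,p7}} {{p3,p5},{p3,p4,p5}}
  V23: {{p1,p4},{p1,p3,p4}} {{p4,p5},{p4,p6},{p3,p4,p5},{p4,p5,p6}}
  V123: {{p1,p3,p4}} {{p3,p4,p5}}
C dims 4,6,2; δ0: rk 3, SNF 1^3; δ1: rk 2, SNF 1^2
Ȟ^0: (4−3)−0=1 ⇒ Z
Ȟ^1: (6−2)−3=1 ⇒ Z
Ȟ^2: (2−0)−2=0 ⇒ 0

Ȟ^0(U;F) ≅ Z, Ȟ^1(U;F) ≅ Z, Ȟ^2(U;F) ≅ 0


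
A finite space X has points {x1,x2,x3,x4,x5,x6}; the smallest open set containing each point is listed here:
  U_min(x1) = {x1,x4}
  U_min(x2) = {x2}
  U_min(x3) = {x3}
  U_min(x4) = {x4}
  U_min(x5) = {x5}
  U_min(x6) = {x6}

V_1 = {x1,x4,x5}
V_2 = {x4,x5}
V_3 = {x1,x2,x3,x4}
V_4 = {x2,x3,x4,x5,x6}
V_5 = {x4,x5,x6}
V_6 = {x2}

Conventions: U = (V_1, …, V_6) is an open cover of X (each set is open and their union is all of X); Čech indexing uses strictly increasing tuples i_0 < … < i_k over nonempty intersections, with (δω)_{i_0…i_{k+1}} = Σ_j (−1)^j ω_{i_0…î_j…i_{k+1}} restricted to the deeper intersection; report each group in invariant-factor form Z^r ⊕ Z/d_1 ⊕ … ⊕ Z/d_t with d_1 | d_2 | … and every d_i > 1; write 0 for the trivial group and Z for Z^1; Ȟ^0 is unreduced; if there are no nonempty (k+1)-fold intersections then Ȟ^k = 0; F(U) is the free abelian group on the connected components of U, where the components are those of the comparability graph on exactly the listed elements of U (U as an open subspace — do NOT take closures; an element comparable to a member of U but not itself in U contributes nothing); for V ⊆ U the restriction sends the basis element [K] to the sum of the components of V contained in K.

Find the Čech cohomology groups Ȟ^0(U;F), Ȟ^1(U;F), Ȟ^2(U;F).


nerve simplices:
  V12={x4,x5} V13={x1,x4} V14={x4,x5} V15={x4,x5} V23={x4} V24={x4,x5} V25={x4,x5} V34={x2,x3,x4} V35={x4} V36={x2} V45={x4,x5,x6} V46={x2}
  V123={x4} V124={x4,x5} V125={x4,x5} V134={x4} V135={x4} V145={x4,x5} V234={x4} V235={x4} V245={x4,x5} V345={x4} V346={x2}
  V1234={x4} V1235={x4} V1245={x4,x5} V1345={x4} V2345={x4}
  V12345={x4}
components per intersection:
  V1: {x1,x4} {x5}
  V2: {x4} {x5}
  V3: {x1,x4} {x2} {x3}
  V4: {x2} {x3} {x4} {x5} {x6}
  V5: {x4} {x5} {x6}
  V6: {x2}
  V12: {x4} {x5}
  V13: {x1,x4}
  V14: {x4} {x5}
  V15: {x4} {x5}
  V23: {x4}
  V24: {x4} {x5}
  V25: {x4} {x5}
  V34: {x2} {x3} {x4}
  V35: {x4}
  V36: {x2}
  V45: {x4} {x5} {x6}
  V46: {x2}
  V123: {x4}
  V124: {x4} {x5}
  V125: {x4} {x5}
  V134: {x4}
  V135: {x4}
  V145: {x4} {x5}
  V234: {x4}
  V235: {x4}
  V245: {x4} {x5}
  V345: {x4}
  V346: {x2}
  V1234: {x4}
  V1235: {x4}
  V1245: {x4} {x5}
  V1345: {x4}
  V2345: {x4}
  V12345: {x4}
C dims 16,21,15,6; δ0: rk 11, SNF 1^11; δ1: rk 10, SNF 1^10; δ2: rk 5, SNF 1^5
degree 0: 16−11−0 = 5 → Ȟ^0 ≅ Z^5
degree 1: 21−10−11 = 0 → Ȟ^1 ≅ 0
degree 2: 15−5−10 = 0 → Ȟ^2 ≅ 0

Ȟ^0 = Z^5, Ȟ^1 = 0, Ȟ^2 = 0


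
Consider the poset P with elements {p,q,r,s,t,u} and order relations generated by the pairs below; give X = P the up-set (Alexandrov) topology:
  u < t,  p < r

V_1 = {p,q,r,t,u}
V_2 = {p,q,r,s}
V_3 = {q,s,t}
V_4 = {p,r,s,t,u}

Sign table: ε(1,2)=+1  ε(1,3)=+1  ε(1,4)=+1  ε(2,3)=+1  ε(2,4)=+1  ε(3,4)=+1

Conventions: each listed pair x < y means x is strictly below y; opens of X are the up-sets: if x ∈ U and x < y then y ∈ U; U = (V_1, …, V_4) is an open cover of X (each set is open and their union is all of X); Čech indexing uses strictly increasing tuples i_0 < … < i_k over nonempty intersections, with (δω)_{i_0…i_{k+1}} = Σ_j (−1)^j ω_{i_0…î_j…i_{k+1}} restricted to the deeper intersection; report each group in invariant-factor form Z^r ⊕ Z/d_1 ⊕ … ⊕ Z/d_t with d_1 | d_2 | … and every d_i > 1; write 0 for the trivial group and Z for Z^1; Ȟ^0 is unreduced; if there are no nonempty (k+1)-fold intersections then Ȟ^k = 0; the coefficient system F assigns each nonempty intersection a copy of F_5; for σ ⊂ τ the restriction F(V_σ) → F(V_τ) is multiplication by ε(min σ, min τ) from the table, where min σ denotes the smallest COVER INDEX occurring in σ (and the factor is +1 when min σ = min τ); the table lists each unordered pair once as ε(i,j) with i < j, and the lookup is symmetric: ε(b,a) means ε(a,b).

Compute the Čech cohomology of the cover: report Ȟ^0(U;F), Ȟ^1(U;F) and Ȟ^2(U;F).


nerve simplices:
  V12={p,q,r} V13={q,t} V14={p,r,t,u} V23={q,s} V24={p,r,s} V34={s,t}
  V123={q} V124={p,r} V134={t} V234={s}
C dims 4,6,4; δ0: rk_F5 3; δ1: rk_F5 3
degree 0: 4−3−0 = 1 → Ȟ^0 ≅ Z/5
degree 1: 6−3−3 = 0 → Ȟ^1 ≅ 0
degree 2: 4−0−3 = 1 → Ȟ^2 ≅ Z/5

Ȟ^0(U;F) ≅ Z/5,  Ȟ^1(U;F) ≅ 0,  Ȟ^2(U;F) ≅ Z/5


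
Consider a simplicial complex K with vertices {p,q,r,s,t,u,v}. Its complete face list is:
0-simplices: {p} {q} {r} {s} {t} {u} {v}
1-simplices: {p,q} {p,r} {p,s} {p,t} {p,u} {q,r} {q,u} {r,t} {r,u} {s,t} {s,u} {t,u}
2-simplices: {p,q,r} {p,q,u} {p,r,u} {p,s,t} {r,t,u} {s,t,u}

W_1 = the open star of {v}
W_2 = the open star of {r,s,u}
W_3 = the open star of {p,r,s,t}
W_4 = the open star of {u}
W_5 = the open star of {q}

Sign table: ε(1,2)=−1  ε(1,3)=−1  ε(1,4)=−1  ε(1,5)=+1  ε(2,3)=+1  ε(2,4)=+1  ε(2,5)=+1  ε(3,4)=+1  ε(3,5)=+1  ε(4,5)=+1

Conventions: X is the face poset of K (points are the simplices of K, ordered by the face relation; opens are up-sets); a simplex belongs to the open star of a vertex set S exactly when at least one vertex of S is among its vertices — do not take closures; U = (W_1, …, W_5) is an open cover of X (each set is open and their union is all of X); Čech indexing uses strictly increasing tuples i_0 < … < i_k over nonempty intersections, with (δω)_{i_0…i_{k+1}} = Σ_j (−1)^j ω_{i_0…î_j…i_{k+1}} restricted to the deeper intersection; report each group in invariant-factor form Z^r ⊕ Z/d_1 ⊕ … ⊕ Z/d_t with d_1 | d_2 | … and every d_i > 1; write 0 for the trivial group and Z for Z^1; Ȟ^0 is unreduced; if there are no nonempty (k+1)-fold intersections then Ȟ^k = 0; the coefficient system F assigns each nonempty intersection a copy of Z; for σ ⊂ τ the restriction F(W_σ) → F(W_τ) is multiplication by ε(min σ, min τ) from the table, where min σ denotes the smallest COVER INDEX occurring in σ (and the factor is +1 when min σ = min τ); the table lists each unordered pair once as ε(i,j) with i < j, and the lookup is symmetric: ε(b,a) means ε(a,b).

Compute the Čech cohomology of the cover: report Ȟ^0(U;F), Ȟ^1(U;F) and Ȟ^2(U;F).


nonempty overlaps:
  W1={{v}} W2={{r},{s},{u},{p,r},{p,s},{p,u},{q,r},{q,u},{r,t},{r,u},{s,t},{s,u},{t,u},{p,q,r},{p,q,u},{p,r,u},{p,s,t},{r,t,u},{s,t,u}} W3={{p},{r},{s},{t},{p,q},{p,r},{p,s},{p,t},{p,u},{q,r},{r,t},{r,u},{s,t},{s,u},{t,u},{p,q,r},{p,q,u},{p,r,u},{p,s,t},{r,t,u},{s,t,u}} W4={{u},{p,u},{q,u},{r,u},{s,u},{t,u},{p,q,u},{p,r,u},{r,t,u},{s,t,u}} W5={{q},{p,q},{q,r},{q,u},{p,q,r},{p,q,u}}
  W23={{r},{s},{p,r},{p,s},{p,u},{q,r},{r,t},{r,u},{s,t},{s,u},{t,u},{p,q,r},{p,q,u},{p,r,u},{p,s,t},{r,t,u},{s,t,u}} W24={{u},{p,u},{q,u},{r,u},{s,u},{t,u},{p,q,u},{p,r,u},{r,t,u},{s,t,u}} W25={{q,r},{q,u},{p,q,r},{p,q,u}} W34={{p,u},{r,u},{s,u},{t,u},{p,q,u},{p,r,u},{r,t,u},{s,t,u}} W35={{p,q},{q,r},{p,q,r},{p,q,u}} W45={{q,u},{p,q,u}}
  W234={{p,u},{r,u},{s,u},{t,u},{p,q,u},{p,r,u},{r,t,u},{s,t,u}} W235={{q,r},{p,q,r},{p,q,u}} W245={{q,u},{p,q,u}} W345={{p,q,u}}
  W2345={{p,q,u}}
C dims 5,6,4,1; δ0: rk 3, SNF 1^3; δ1: rk 3, SNF 1^3; δ2: rk 1, SNF 1^1
degree 0: 5−3−0 = 2 → Ȟ^0 ≅ Z^2
degree 1: 6−3−3 = 0 → Ȟ^1 ≅ 0
degree 2: 4−1−3 = 0 → Ȟ^2 ≅ 0

Ȟ^0(U;F) ≅ Z^2; Ȟ^1(U;F) ≅ 0; Ȟ^2(U;F) ≅ 0


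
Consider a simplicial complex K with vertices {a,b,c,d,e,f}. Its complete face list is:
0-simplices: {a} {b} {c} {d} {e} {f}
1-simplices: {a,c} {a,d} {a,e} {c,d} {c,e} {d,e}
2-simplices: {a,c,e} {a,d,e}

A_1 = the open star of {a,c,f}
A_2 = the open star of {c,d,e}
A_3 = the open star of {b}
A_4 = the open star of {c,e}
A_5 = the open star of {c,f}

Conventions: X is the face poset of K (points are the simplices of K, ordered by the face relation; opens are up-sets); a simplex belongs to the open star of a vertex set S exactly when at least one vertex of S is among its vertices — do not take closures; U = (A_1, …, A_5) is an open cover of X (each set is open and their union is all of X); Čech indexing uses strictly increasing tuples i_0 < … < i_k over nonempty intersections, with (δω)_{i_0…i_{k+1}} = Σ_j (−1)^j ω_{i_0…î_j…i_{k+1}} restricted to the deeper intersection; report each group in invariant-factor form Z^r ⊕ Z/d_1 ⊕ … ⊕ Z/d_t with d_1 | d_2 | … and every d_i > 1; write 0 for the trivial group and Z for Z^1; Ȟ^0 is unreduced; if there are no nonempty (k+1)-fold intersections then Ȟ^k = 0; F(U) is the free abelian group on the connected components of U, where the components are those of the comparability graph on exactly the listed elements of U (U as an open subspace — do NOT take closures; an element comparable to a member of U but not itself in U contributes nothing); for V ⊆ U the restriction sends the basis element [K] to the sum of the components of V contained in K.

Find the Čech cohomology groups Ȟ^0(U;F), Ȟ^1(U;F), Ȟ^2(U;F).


Ȟ^0(U;F) ≅ Z^3, Ȟ^1(U;F) ≅ 0, Ȟ^2(U;F) ≅ 0

nonempty overlaps:
  A1={{a},{c},{f},{a,c},{a,d},{a,e},{c,d},{c,e},{a,c,e},{a,d,e}} A2={{c},{d},{e},{a,c},{a,d},{a,e},{c,d},{c,e},{d,e},{a,c,e},{a,d,e}} A3={{b}} A4={{c},{e},{a,c},{a,e},{c,d},{c,e},{d,e},{a,c,e},{a,d,e}} A5={{c},{f},{a,c},{c,d},{c,e},{a,c,e}}
  A12={{c},{a,c},{a,d},{a,e},{c,d},{c,e},{a,c,e},{a,d,e}} A14={{c},{a,c},{a,e},{c,d},{c,e},{a,c,e},{a,d,e}} A15={{c},{f},{a,c},{c,d},{c,e},{a,c,e}} A24={{c},{e},{a,c},{a,e},{c,d},{c,e},{d,e},{a,c,e},{a,d,e}} A25={{c},{a,c},{c,d},{c,e},{a,c,e}} A45={{c},{a,c},{c,d},{c,e},{a,c,e}}
  A124={{c},{a,c},{a,e},{c,d},{c,e},{a,c,e},{a,d,e}} A125={{c},{a,c},{c,d},{c,e},{a,c,e}} A145={{c},{a,c},{c,d},{c,e},{a,c,e}} A245={{c},{a,c},{c,d},{c,e},{a,c,e}}
  A1245={{c},{a,c},{c,d},{c,e},{a,c,e}}
components per intersection:
  A1: {{a},{c},{a,c},{a,d},{a,e},{c,d},{c,e},{a,c,e},{a,d,e}} {{f}}
  A2: {{c},{d},{e},{a,c},{a,d},{a,e},{c,d},{c,e},{d,e},{a,c,e},{a,d,e}}
  A3: {{b}}
  A4: {{c},{e},{a,c},{a,e},{c,d},{c,e},{d,e},{a,c,e},{a,d,e}}
  A5: {{c},{a,c},{c,d},{c,e},{a,c,e}} {{f}}
  A12: {{c},{a,c},{a,d},{a,e},{c,d},{c,e},{a,c,e},{a,d,e}}
  A14: {{c},{a,c},{a,e},{c,d},{c,e},{a,c,e},{a,d,e}}
  A15: {{c},{a,c},{c,d},{c,e},{a,c,e}} {{f}}
  A24: {{c},{e},{a,c},{a,e},{c,d},{c,e},{d,e},{a,c,e},{a,d,e}}
  A25: {{c},{a,c},{c,d},{c,e},{a,c,e}}
  A45: {{c},{a,c},{c,d},{c,e},{a,c,e}}
  A124: {{c},{a,c},{a,e},{c,d},{c,e},{a,c,e},{a,d,e}}
  A125: {{c},{a,c},{c,d},{c,e},{a,c,e}}
  A145: {{c},{a,c},{c,d},{c,e},{a,c,e}}
  A245: {{c},{a,c},{c,d},{c,e},{a,c,e}}
  A1245: {{c},{a,c},{c,d},{c,e},{a,c,e}}
C dims 7,7,4,1; δ0: rk 4, SNF 1^4; δ1: rk 3, SNF 1^3; δ2: rk 1, SNF 1^1
degree 0: 7−4−0 = 3 → Ȟ^0 ≅ Z^3
degree 1: 7−3−4 = 0 → Ȟ^1 ≅ 0
degree 2: 4−1−3 = 0 → Ȟ^2 ≅ 0


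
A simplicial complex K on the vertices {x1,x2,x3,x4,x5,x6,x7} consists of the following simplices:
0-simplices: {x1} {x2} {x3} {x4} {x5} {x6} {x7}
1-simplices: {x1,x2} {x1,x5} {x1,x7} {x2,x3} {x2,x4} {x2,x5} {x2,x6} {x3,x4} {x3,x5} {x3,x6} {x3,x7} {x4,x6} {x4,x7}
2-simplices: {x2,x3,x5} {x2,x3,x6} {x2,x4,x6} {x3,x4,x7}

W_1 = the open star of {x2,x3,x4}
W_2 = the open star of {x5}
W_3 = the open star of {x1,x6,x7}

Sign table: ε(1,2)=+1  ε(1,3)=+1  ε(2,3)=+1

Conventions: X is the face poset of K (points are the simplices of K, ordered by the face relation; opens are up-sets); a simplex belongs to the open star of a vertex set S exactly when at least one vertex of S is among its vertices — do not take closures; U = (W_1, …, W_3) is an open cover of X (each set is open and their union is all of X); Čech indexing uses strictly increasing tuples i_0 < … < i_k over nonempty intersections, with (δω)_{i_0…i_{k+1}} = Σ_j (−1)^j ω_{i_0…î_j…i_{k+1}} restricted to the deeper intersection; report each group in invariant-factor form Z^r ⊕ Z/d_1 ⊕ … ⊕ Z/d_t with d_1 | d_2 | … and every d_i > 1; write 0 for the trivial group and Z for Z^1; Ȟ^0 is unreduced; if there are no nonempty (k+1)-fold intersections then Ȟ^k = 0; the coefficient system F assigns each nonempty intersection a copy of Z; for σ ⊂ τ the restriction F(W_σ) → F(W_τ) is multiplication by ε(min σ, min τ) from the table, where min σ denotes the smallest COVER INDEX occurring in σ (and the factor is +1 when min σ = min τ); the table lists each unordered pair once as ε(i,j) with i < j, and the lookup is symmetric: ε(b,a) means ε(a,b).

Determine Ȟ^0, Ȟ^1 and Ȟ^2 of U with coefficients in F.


nonempty intersections:
  W1={{x2},{x3},{x4},{x1,x2},{x2,x3},{x2,x4},{x2,x5},{x2,x6},{x3,x4},{x3,x5},{x3,x6},{x3,x7},{x4,x6},{x4,x7},{x2,x3,x5},{x2,x3,x6},{x2,x4,x6},{x3,x4,x7}} W2={{x5},{x1,x5},{x2,x5},{x3,x5},{x2,x3,x5}} W3={{x1},{x6},{x7},{x1,x2},{x1,x5},{x1,x7},{x2,x6},{x3,x6},{x3,x7},{x4,x6},{x4,x7},{x2,x3,x6},{x2,x4,x6},{x3,x4,x7}}
  W12={{x2,x5},{x3,x5},{x2,x3,x5}} W13={{x1,x2},{x2,x6},{x3,x6},{x3,x7},{x4,x6},{x4,x7},{x2,x3,x6},{x2,x4,x6},{x3,x4,x7}} W23={{x1,x5}}
C dims 3,3; δ0: rk 2, SNF 1^2
Ȟ^0: (3−2)−0=1 ⇒ Z
Ȟ^1: (3−0)−2=1 ⇒ Z
Ȟ^2: (0−0)−0=0 ⇒ 0

Ȟ^0 = Z; Ȟ^1 = Z; Ȟ^2 = 0


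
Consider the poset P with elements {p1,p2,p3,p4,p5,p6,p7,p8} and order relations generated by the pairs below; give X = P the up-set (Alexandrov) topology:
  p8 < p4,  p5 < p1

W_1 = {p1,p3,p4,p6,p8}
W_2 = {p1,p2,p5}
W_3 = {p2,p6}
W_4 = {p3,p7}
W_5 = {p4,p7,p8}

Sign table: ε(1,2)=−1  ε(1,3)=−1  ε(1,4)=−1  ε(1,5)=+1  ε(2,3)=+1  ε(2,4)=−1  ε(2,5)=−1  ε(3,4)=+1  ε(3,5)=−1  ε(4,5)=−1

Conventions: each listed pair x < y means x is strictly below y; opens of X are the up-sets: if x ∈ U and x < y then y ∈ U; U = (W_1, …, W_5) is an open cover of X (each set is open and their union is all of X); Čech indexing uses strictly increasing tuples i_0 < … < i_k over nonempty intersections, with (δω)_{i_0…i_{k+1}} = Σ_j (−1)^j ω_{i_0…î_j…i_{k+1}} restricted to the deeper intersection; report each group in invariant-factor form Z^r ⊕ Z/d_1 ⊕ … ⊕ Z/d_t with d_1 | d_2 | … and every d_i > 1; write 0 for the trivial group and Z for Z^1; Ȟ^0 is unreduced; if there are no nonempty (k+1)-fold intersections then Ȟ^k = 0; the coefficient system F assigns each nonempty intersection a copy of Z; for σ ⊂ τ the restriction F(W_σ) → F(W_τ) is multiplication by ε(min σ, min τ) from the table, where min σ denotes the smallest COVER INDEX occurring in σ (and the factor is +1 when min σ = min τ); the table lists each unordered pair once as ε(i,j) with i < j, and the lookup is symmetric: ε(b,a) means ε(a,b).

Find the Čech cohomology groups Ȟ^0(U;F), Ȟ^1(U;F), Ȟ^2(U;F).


Ȟ^0 ≅ Z, Ȟ^1 ≅ Z^2, Ȟ^2 ≅ 0

intersection data:
  W12={p1} W13={p6} W14={p3} W15={p4,p8} W23={p2} W45={p7}
C dims 5,6; δ0: rk 4, SNF 1^4
Ȟ^0 = (5 − 4) − 0 = 1, so Ȟ^0 ≅ Z
Ȟ^1 = (6 − 0) − 4 = 2, so Ȟ^1 ≅ Z^2
Ȟ^2 = (0 − 0) − 0 = 0, so Ȟ^2 ≅ 0


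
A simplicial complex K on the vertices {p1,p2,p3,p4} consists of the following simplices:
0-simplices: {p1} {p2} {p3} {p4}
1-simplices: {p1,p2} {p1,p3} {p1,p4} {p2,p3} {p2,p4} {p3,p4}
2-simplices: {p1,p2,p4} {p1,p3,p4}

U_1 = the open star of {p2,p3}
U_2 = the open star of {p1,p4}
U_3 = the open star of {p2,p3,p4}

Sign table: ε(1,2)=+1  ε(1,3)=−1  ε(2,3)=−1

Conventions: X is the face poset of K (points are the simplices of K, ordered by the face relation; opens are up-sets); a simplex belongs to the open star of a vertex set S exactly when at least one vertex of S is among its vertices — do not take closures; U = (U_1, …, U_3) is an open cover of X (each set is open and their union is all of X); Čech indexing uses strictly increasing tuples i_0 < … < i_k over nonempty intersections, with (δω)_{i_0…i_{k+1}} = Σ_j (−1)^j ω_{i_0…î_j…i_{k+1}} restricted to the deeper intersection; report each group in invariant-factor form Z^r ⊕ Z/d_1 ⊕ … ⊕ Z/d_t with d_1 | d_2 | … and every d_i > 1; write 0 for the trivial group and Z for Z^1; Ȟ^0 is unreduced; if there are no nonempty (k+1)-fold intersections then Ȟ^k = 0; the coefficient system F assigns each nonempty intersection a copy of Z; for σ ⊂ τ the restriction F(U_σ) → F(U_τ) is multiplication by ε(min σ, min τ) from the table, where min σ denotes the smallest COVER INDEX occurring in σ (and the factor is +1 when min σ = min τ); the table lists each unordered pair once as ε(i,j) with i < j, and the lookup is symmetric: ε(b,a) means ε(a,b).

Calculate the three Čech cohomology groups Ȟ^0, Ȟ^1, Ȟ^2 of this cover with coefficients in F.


Ȟ^0 ≅ Z; Ȟ^1 ≅ 0; Ȟ^2 ≅ 0

nerve simplices:
  U1={{p2},{p3},{p1,p2},{p1,p3},{p2,p3},{p2,p4},{p3,p4},{p1,p2,p4},{p1,p3,p4}} U2={{p1},{p4},{p1,p2},{p1,p3},{p1,p4},{p2,p4},{p3,p4},{p1,p2,p4},{p1,p3,p4}} U3={{p2},{p3},{p4},{p1,p2},{p1,p3},{p1,p4},{p2,p3},{p2,p4},{p3,p4},{p1,p2,p4},{p1,p3,p4}}
  U12={{p1,p2},{p1,p3},{p2,p4},{p3,p4},{p1,p2,p4},{p1,p3,p4}} U13={{p2},{p3},{p1,p2},{p1,p3},{p2,p3},{p2,p4},{p3,p4},{p1,p2,p4},{p1,p3,p4}} U23={{p4},{p1,p2},{p1,p3},{p1,p4},{p2,p4},{p3,p4},{p1,p2,p4},{p1,p3,p4}}
  U123={{p1,p2},{p1,p3},{p2,p4},{p3,p4},{p1,p2,p4},{p1,p3,p4}}
C dims 3,3,1; δ0: rk 2, SNF 1^2; δ1: rk 1, SNF 1^1
degree 0: 3−2−0 = 1 → Ȟ^0 ≅ Z
degree 1: 3−1−2 = 0 → Ȟ^1 ≅ 0
degree 2: 1−0−1 = 0 → Ȟ^2 ≅ 0


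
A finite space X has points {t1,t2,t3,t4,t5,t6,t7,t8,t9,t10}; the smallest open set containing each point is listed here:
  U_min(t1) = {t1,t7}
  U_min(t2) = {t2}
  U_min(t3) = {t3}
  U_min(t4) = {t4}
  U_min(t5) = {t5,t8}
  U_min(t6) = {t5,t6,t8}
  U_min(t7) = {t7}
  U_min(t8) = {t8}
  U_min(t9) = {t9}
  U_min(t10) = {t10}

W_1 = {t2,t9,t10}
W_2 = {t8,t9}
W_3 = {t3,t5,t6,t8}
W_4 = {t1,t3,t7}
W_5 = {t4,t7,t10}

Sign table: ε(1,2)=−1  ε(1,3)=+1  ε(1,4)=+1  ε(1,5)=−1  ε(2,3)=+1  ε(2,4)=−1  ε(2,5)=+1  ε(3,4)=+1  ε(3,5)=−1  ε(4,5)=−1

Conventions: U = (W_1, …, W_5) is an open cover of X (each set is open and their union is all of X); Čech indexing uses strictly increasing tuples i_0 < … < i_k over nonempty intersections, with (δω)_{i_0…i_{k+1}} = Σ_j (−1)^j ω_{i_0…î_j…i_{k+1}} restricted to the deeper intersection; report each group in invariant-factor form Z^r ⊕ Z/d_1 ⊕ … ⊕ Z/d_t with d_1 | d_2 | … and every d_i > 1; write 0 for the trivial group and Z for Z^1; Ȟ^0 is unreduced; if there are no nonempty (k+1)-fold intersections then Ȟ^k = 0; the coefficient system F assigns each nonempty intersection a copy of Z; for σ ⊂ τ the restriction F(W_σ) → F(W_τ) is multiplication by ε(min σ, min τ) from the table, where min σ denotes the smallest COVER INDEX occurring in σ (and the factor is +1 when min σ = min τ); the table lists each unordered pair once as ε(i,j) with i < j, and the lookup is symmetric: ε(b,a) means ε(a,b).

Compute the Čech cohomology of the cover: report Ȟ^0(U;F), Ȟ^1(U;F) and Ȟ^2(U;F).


intersection data:
  W12={t9} W15={t10} W23={t8} W34={t3} W45={t7}
C dims 5,5; δ0: rk 5, SNF 1^4·2
Ȟ^0 = (5 − 5) − 0 = 0, so Ȟ^0 ≅ 0
Ȟ^1 = (5 − 0) − 5 = 0 plus torsion [2], so Ȟ^1 ≅ Z/2
Ȟ^2 = (0 − 0) − 0 = 0, so Ȟ^2 ≅ 0

Ȟ^0 ≅ 0; Ȟ^1 ≅ Z/2; Ȟ^2 ≅ 0


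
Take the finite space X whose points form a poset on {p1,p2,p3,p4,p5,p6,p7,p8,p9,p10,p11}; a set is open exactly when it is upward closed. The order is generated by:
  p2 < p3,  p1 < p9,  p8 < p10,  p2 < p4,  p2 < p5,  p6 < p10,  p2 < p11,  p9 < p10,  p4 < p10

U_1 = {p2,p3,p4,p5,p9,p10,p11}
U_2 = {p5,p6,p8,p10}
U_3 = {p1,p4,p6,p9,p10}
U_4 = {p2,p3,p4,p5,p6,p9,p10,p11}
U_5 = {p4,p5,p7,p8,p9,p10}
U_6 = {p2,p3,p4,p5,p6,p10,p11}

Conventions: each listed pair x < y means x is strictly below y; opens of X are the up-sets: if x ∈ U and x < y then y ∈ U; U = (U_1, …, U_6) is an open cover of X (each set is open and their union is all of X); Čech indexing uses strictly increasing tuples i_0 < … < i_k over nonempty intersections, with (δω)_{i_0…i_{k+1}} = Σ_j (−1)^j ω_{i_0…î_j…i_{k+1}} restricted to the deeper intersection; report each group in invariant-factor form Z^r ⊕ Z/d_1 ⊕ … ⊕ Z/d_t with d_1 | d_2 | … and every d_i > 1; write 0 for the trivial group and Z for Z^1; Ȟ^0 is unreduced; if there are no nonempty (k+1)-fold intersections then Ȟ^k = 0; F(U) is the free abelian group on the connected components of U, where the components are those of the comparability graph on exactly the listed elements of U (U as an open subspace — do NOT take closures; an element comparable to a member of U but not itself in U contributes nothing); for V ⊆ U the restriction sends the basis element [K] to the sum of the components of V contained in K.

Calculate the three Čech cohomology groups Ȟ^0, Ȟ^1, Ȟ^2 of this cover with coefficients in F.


Ȟ^0 ≅ Z^2, Ȟ^1 ≅ 0 and Ȟ^2 ≅ 0

nerve of the cover:
  U12={p5,p10} U13={p4,p9,p10} U14={p2,p3,p4,p5,p9,p10,p11} U15={p4,p5,p9,p10} U16={p2,p3,p4,p5,p10,p11} U23={p6,p10} U24={p5,p6,p10} U25={p5,p8,p10} U26={p5,p6,p10} U34={p4,p6,p9,p10} U35={p4,p9,p10} U36={p4,p6,p10} U45={p4,p5,p9,p10} U46={p2,p3,p4,p5,p6,p10,p11} U56={p4,p5,p10}
  U123={p10} U124={p5,p10} U125={p5,p10} U126={p5,p10} U134={p4,p9,p10} U135={p4,p9,p10} U136={p4,p10} U145={p4,p5,p9,p10} U146={p2,p3,p4,p5,p10,p11} U156={p4,p5,p10} U234={p6,p10} U235={p10} U236={p6,p10} U245={p5,p10} U246={p5,p6,p10} U256={p5,p10} U345={p4,p9,p10} U346={p4,p6,p10} U356={p4,p10} U456={p4,p5,p10}
  U1234={p10} U1235={p10} U1236={p10} U1245={p5,p10} U1246={p5,p10} U1256={p5,p10} U1345={p4,p9,p10} U1346={p4,p10} U1356={p4,p10} U1456={p4,p5,p10} U2345={p10} U2346={p6,p10} U2356={p10} U2456={p5,p10} U3456={p4,p10}
  U12345={p10} U12346={p10} U12356={p10} U12456={p5,p10} U13456={p4,p10} U23456={p10}
  U123456={p10}
components per intersection:
  U1: {p2,p3,p4,p5,p9,p10,p11}
  U2: {p5} {p6,p8,p10}
  U3: {p1,p4,p6,p9,p10}
  U4: {p2,p3,p4,p5,p6,p9,p10,p11}
  U5: {p4,p8,p9,p10} {p5} {p7}
  U6: {p2,p3,p4,p5,p6,p10,p11}
  U12: {p5} {p10}
  U13: {p4,p9,p10}
  U14: {p2,p3,p4,p5,p9,p10,p11}
  U15: {p4,p9,p10} {p5}
  U16: {p2,p3,p4,p5,p10,p11}
  U23: {p6,p10}
  U24: {p5} {p6,p10}
  U25: {p5} {p8,p10}
  U26: {p5} {p6,p10}
  U34: {p4,p6,p9,p10}
  U35: {p4,p9,p10}
  U36: {p4,p6,p10}
  U45: {p4,p9,p10} {p5}
  U46: {p2,p3,p4,p5,p6,p10,p11}
  U56: {p4,p10} {p5}
  U123: {p10}
  U124: {p5} {p10}
  U125: {p5} {p10}
  U126: {p5} {p10}
  U134: {p4,p9,p10}
  U135: {p4,p9,p10}
  U136: {p4,p10}
  U145: {p4,p9,p10} {p5}
  U146: {p2,p3,p4,p5,p10,p11}
  U156: {p4,p10} {p5}
  U234: {p6,p10}
  U235: {p10}
  U236: {p6,p10}
  U245: {p5} {p10}
  U246: {p5} {p6,p10}
  U256: {p5} {p10}
  U345: {p4,p9,p10}
  U346: {p4,p6,p10}
  U356: {p4,p10}
  U456: {p4,p10} {p5}
  U1234: {p10}
  U1235: {p10}
  U1236: {p10}
  U1245: {p5} {p10}
  U1246: {p5} {p10}
  U1256: {p5} {p10}
  U1345: {p4,p9,p10}
  U1346: {p4,p10}
  U1356: {p4,p10}
  U1456: {p4,p10} {p5}
  U2345: {p10}
  U2346: {p6,p10}
  U2356: {p10}
  U2456: {p5} {p10}
  U3456: {p4,p10}
  U12345: {p10}
  U12346: {p10}
  U12356: {p10}
  U12456: {p5} {p10}
  U13456: {p4,p10}
  U23456: {p10}
  U123456: {p10}
C dims 9,22,29,20; δ0: rk 7, SNF 1^7; δ1: rk 15, SNF 1^15; δ2: rk 14, SNF 1^14
Ȟ^0 = (9 − 7) − 0 = 2, so Ȟ^0 ≅ Z^2
Ȟ^1 = (22 − 15) − 7 = 0, so Ȟ^1 ≅ 0
Ȟ^2 = (29 − 14) − 15 = 0, so Ȟ^2 ≅ 0


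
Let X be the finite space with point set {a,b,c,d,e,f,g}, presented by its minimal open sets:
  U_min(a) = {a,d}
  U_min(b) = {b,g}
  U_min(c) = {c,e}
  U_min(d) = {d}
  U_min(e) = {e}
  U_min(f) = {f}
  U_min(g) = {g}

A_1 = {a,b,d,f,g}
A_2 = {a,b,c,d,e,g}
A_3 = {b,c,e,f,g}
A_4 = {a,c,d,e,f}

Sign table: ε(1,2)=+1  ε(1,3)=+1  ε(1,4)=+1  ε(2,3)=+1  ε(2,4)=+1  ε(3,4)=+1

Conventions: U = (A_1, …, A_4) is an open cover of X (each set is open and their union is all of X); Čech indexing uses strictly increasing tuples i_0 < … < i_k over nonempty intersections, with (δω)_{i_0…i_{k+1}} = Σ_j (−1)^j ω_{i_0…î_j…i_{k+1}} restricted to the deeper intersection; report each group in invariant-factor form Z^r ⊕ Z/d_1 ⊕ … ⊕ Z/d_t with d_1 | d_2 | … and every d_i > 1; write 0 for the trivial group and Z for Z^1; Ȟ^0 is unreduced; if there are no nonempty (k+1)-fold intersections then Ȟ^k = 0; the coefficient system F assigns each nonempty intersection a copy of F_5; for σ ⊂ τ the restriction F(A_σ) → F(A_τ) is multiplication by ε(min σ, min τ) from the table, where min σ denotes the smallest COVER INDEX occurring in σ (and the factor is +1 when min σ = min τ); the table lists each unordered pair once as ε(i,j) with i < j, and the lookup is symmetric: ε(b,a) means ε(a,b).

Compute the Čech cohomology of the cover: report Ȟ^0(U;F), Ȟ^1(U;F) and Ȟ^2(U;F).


Ȟ^0 = Z/5,  Ȟ^1 = 0,  Ȟ^2 = Z/5

nerve simplices:
  A12={a,b,d,g} A13={b,f,g} A14={a,d,f} A23={b,c,e,g} A24={a,c,d,e} A34={c,e,f}
  A123={b,g} A124={a,d} A134={f} A234={c,e}
C dims 4,6,4; δ0: rk_F5 3; δ1: rk_F5 3
degree 0: 4−3−0 = 1 → Ȟ^0 ≅ Z/5
degree 1: 6−3−3 = 0 → Ȟ^1 ≅ 0
degree 2: 4−0−3 = 1 → Ȟ^2 ≅ Z/5


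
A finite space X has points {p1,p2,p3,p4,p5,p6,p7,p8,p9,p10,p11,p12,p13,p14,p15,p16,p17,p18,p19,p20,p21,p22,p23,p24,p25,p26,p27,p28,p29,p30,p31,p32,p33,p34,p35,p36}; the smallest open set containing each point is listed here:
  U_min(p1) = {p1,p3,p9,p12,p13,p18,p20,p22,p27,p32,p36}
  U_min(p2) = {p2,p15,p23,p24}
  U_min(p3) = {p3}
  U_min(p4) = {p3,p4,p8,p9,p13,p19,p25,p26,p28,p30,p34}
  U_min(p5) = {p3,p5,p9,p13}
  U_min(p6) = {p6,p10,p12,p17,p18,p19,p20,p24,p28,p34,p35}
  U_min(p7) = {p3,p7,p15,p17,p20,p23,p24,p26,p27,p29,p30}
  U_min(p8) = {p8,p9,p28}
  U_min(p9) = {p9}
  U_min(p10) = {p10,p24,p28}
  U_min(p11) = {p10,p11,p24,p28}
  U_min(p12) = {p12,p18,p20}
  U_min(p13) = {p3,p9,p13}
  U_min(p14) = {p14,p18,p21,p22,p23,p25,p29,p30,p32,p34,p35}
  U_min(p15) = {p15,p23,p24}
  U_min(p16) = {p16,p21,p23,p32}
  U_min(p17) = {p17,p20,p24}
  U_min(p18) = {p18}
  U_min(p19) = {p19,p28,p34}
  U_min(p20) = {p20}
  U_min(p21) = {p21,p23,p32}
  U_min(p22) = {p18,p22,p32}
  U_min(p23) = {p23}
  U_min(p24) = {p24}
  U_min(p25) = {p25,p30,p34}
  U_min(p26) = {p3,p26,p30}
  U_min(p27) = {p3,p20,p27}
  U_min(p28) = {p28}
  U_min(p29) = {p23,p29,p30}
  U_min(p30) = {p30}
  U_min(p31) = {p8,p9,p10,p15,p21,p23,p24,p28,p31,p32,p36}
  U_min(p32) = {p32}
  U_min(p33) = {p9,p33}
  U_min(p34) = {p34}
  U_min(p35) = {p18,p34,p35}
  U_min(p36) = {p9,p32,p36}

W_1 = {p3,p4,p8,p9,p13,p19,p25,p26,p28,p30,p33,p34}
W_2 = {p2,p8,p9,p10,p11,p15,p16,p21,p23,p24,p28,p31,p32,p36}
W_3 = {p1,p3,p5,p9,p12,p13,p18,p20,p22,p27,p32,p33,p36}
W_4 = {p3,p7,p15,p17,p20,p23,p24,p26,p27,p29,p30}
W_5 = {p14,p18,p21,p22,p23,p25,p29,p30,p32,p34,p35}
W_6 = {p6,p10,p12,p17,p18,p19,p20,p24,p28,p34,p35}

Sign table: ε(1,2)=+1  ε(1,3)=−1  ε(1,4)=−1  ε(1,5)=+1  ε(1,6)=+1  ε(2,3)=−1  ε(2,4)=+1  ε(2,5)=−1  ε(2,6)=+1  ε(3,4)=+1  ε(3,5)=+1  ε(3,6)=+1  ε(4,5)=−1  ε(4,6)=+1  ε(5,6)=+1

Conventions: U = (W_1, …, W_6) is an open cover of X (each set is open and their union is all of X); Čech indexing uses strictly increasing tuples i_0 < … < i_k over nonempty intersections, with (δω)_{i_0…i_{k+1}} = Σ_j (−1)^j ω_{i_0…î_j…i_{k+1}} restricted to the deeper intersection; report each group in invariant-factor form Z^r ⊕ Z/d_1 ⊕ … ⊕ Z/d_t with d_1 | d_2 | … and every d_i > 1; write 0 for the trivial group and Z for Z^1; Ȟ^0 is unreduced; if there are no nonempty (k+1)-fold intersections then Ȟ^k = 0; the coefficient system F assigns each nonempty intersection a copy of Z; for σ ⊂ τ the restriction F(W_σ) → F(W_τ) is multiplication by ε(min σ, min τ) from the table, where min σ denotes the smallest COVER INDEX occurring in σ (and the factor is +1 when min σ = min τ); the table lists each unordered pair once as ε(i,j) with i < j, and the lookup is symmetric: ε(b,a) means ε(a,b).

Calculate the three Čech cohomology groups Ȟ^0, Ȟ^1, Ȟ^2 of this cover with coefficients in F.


Ȟ^0(U;F) ≅ 0, Ȟ^1(U;F) ≅ Z/2 and Ȟ^2(U;F) ≅ Z

nerve simplices:
  W12={p8,p9,p28} W13={p3,p9,p13,p33} W14={p3,p26,p30} W15={p25,p30,p34} W16={p19,p28,p34} W23={p9,p32,p36} W24={p15,p23,p24} W25={p21,p23,p32} W26={p10,p24,p28} W34={p3,p20,p27} W35={p18,p22,p32} W36={p12,p18,p20} W45={p23,p29,p30} W46={p17,p20,p24} W56={p18,p34,p35}
  W123={p9} W126={p28} W134={p3} W145={p30} W156={p34} W235={p32} W245={p23} W246={p24} W346={p20} W356={p18}
C dims 6,15,10; δ0: rk 6, SNF 1^5·2; δ1: rk 9, SNF 1^9
degree 0: 6−6−0 = 0 → Ȟ^0 ≅ 0
degree 1: 15−9−6 = 0 plus torsion [2] → Ȟ^1 ≅ Z/2
degree 2: 10−0−9 = 1 → Ȟ^2 ≅ Z


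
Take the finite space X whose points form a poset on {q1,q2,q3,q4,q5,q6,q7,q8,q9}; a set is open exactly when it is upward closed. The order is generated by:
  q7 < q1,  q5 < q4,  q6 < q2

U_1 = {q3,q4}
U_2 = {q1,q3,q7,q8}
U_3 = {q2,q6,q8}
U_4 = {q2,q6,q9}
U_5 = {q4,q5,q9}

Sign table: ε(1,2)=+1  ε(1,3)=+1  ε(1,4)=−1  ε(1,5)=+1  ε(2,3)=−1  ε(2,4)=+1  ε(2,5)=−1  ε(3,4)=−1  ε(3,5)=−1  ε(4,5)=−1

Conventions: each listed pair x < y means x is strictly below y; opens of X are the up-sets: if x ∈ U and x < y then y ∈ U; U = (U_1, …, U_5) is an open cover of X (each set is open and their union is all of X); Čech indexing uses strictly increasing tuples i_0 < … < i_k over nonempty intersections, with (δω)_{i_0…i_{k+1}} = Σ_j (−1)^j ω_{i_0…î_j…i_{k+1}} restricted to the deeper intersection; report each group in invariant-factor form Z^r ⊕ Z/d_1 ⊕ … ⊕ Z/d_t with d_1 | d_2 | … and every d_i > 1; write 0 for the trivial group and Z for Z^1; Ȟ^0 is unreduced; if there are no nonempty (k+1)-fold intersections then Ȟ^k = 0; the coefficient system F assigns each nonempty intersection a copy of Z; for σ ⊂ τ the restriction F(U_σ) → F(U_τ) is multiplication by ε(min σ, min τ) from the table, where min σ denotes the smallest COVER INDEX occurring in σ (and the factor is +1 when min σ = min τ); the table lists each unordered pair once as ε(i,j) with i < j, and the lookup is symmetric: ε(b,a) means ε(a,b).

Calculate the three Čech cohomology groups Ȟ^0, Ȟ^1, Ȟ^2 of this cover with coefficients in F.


nerve simplices:
  U12={q3} U15={q4} U23={q8} U34={q2,q6} U45={q9}
C dims 5,5; δ0: rk 5, SNF 1^4·2
degree 0: 5−5−0 = 0 → Ȟ^0 ≅ 0
degree 1: 5−0−5 = 0 plus torsion [2] → Ȟ^1 ≅ Z/2
degree 2: 0−0−0 = 0 → Ȟ^2 ≅ 0

Ȟ^0 ≅ 0, Ȟ^1 ≅ Z/2, Ȟ^2 ≅ 0
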